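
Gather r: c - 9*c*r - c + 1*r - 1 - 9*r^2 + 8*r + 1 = -9*r^2 + r*(9 - 9*c)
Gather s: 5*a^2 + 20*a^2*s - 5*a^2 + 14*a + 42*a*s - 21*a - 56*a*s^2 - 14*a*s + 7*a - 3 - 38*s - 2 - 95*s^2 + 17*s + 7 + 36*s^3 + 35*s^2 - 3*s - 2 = 36*s^3 + s^2*(-56*a - 60) + s*(20*a^2 + 28*a - 24)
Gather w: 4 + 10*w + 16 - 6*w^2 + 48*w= -6*w^2 + 58*w + 20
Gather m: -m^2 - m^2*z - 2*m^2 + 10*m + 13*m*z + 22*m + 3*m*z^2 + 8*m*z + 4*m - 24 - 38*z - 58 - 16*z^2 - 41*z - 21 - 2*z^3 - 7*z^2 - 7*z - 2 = m^2*(-z - 3) + m*(3*z^2 + 21*z + 36) - 2*z^3 - 23*z^2 - 86*z - 105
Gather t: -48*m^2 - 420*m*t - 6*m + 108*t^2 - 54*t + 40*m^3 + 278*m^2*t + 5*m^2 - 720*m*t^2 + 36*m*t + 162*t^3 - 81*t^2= 40*m^3 - 43*m^2 - 6*m + 162*t^3 + t^2*(27 - 720*m) + t*(278*m^2 - 384*m - 54)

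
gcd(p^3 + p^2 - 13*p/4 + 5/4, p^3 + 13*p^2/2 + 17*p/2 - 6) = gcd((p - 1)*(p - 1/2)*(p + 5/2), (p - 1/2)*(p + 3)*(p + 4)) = p - 1/2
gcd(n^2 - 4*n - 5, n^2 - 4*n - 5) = n^2 - 4*n - 5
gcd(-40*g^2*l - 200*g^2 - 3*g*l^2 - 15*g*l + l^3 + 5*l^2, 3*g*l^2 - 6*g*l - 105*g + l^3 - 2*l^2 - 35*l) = l + 5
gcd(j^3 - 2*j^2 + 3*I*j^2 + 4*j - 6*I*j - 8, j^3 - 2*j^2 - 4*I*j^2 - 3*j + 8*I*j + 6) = j^2 + j*(-2 - I) + 2*I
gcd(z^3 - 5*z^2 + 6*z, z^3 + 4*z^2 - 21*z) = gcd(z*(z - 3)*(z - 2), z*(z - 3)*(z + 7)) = z^2 - 3*z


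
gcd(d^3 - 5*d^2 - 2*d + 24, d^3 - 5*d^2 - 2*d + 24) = d^3 - 5*d^2 - 2*d + 24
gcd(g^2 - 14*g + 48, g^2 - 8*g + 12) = g - 6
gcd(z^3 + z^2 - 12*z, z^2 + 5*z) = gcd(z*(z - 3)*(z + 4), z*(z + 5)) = z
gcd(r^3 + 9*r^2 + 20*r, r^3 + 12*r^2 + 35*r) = r^2 + 5*r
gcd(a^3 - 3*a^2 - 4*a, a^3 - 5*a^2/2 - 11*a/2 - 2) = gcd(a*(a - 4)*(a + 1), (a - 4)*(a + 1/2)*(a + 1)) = a^2 - 3*a - 4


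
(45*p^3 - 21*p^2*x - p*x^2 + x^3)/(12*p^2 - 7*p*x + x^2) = (-15*p^2 + 2*p*x + x^2)/(-4*p + x)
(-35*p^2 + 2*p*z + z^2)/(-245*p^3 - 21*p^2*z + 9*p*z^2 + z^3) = 1/(7*p + z)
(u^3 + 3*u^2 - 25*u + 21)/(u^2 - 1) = (u^2 + 4*u - 21)/(u + 1)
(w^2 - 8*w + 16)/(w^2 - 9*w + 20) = (w - 4)/(w - 5)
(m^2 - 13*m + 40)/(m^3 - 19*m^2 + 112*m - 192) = (m - 5)/(m^2 - 11*m + 24)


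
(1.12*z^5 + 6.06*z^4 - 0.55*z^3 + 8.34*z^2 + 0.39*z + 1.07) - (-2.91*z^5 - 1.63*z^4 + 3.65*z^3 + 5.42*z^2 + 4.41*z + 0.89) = 4.03*z^5 + 7.69*z^4 - 4.2*z^3 + 2.92*z^2 - 4.02*z + 0.18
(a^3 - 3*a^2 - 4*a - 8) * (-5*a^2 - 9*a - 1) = -5*a^5 + 6*a^4 + 46*a^3 + 79*a^2 + 76*a + 8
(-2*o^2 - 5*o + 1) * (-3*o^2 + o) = 6*o^4 + 13*o^3 - 8*o^2 + o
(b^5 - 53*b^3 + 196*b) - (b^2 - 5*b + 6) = b^5 - 53*b^3 - b^2 + 201*b - 6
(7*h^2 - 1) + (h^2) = 8*h^2 - 1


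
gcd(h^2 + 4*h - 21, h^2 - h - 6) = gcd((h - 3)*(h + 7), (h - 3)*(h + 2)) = h - 3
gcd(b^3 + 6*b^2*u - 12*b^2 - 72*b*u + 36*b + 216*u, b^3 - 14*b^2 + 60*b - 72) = b^2 - 12*b + 36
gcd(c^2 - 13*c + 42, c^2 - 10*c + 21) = c - 7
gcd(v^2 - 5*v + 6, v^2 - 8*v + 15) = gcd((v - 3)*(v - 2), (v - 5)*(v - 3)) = v - 3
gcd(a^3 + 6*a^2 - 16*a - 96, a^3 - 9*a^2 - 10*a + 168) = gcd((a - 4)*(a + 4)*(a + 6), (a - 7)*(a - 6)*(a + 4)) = a + 4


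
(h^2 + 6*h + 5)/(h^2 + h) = (h + 5)/h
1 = 1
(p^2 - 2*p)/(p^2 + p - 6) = p/(p + 3)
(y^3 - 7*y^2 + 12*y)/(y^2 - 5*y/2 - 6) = 2*y*(y - 3)/(2*y + 3)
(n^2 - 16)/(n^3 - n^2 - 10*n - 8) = (n + 4)/(n^2 + 3*n + 2)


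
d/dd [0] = 0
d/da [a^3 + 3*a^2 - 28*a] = 3*a^2 + 6*a - 28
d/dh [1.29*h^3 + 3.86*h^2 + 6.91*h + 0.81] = 3.87*h^2 + 7.72*h + 6.91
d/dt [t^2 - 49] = 2*t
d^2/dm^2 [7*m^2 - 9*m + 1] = 14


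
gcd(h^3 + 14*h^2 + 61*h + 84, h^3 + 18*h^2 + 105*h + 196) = h^2 + 11*h + 28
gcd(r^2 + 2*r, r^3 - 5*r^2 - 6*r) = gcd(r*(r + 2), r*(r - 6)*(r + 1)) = r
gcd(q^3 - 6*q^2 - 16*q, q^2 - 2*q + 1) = 1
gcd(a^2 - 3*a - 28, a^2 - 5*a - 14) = a - 7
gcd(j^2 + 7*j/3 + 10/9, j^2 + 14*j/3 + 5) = j + 5/3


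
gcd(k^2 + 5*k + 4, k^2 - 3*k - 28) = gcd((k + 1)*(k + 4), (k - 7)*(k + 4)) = k + 4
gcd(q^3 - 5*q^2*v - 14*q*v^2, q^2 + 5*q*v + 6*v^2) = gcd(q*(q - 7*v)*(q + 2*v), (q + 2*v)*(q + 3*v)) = q + 2*v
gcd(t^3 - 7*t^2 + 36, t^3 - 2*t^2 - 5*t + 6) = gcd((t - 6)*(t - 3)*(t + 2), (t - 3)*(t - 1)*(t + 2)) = t^2 - t - 6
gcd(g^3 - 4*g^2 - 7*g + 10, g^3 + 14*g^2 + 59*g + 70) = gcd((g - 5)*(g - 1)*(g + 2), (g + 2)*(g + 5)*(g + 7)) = g + 2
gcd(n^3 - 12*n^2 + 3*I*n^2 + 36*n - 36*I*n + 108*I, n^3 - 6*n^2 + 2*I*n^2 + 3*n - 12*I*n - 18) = n^2 + n*(-6 + 3*I) - 18*I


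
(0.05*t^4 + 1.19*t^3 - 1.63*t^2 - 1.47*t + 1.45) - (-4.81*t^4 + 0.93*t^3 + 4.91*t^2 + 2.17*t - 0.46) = 4.86*t^4 + 0.26*t^3 - 6.54*t^2 - 3.64*t + 1.91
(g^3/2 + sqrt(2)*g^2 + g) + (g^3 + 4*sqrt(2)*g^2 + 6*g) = 3*g^3/2 + 5*sqrt(2)*g^2 + 7*g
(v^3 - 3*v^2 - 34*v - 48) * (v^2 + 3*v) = v^5 - 43*v^3 - 150*v^2 - 144*v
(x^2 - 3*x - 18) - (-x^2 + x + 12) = 2*x^2 - 4*x - 30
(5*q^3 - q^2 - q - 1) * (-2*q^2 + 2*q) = -10*q^5 + 12*q^4 - 2*q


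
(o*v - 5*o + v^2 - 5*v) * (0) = 0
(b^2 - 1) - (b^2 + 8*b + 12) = -8*b - 13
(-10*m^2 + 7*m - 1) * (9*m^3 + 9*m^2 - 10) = -90*m^5 - 27*m^4 + 54*m^3 + 91*m^2 - 70*m + 10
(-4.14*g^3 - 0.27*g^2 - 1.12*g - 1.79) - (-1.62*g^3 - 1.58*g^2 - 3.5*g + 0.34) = -2.52*g^3 + 1.31*g^2 + 2.38*g - 2.13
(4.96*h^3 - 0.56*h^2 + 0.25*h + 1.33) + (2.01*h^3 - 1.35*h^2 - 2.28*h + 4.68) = 6.97*h^3 - 1.91*h^2 - 2.03*h + 6.01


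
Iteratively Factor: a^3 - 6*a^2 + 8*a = (a)*(a^2 - 6*a + 8) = a*(a - 4)*(a - 2)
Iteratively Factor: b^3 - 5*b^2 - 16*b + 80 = (b - 5)*(b^2 - 16) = (b - 5)*(b + 4)*(b - 4)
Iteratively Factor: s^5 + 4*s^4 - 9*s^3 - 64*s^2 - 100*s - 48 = (s + 1)*(s^4 + 3*s^3 - 12*s^2 - 52*s - 48) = (s + 1)*(s + 2)*(s^3 + s^2 - 14*s - 24) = (s + 1)*(s + 2)^2*(s^2 - s - 12) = (s - 4)*(s + 1)*(s + 2)^2*(s + 3)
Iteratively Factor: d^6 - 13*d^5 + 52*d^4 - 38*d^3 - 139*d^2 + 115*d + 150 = (d - 3)*(d^5 - 10*d^4 + 22*d^3 + 28*d^2 - 55*d - 50) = (d - 3)*(d + 1)*(d^4 - 11*d^3 + 33*d^2 - 5*d - 50) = (d - 3)*(d - 2)*(d + 1)*(d^3 - 9*d^2 + 15*d + 25) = (d - 5)*(d - 3)*(d - 2)*(d + 1)*(d^2 - 4*d - 5) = (d - 5)^2*(d - 3)*(d - 2)*(d + 1)*(d + 1)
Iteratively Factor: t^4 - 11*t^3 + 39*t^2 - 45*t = (t - 3)*(t^3 - 8*t^2 + 15*t) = t*(t - 3)*(t^2 - 8*t + 15) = t*(t - 5)*(t - 3)*(t - 3)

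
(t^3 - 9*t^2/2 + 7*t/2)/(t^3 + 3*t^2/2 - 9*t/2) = (2*t^2 - 9*t + 7)/(2*t^2 + 3*t - 9)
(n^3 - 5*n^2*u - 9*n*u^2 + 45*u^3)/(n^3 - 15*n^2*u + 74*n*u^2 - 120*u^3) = (n^2 - 9*u^2)/(n^2 - 10*n*u + 24*u^2)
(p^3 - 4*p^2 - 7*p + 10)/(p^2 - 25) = (p^2 + p - 2)/(p + 5)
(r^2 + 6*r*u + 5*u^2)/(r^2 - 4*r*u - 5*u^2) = (r + 5*u)/(r - 5*u)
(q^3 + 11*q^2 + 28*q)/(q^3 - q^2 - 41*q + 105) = q*(q + 4)/(q^2 - 8*q + 15)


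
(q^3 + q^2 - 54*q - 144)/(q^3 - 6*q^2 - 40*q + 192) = (q + 3)/(q - 4)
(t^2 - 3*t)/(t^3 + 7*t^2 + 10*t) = (t - 3)/(t^2 + 7*t + 10)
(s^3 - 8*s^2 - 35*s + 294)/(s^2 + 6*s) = s - 14 + 49/s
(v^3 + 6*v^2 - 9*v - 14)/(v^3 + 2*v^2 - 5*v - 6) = (v + 7)/(v + 3)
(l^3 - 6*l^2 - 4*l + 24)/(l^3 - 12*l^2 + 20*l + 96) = (l - 2)/(l - 8)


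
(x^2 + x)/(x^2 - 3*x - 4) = x/(x - 4)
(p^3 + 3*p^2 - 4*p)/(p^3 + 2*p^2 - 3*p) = (p + 4)/(p + 3)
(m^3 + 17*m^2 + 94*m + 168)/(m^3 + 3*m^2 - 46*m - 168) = (m + 7)/(m - 7)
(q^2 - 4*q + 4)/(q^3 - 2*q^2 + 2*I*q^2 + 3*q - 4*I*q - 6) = (q - 2)/(q^2 + 2*I*q + 3)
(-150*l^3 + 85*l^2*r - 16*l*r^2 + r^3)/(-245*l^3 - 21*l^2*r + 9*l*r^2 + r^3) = (30*l^2 - 11*l*r + r^2)/(49*l^2 + 14*l*r + r^2)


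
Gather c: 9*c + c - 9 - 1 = 10*c - 10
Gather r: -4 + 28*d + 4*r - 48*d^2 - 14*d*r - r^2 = -48*d^2 + 28*d - r^2 + r*(4 - 14*d) - 4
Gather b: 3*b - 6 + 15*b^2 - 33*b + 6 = 15*b^2 - 30*b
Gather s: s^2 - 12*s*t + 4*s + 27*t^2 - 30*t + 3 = s^2 + s*(4 - 12*t) + 27*t^2 - 30*t + 3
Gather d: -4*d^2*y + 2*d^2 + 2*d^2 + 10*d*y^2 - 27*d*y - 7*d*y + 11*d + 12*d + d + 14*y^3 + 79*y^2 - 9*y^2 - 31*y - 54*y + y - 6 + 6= d^2*(4 - 4*y) + d*(10*y^2 - 34*y + 24) + 14*y^3 + 70*y^2 - 84*y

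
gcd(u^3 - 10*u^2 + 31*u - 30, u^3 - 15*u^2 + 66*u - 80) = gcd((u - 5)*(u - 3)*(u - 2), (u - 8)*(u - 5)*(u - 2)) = u^2 - 7*u + 10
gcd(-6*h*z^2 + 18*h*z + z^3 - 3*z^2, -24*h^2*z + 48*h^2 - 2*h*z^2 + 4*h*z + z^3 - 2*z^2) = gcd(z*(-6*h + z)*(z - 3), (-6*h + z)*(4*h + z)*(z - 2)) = -6*h + z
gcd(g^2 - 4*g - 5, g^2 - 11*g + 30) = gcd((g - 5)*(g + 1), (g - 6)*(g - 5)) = g - 5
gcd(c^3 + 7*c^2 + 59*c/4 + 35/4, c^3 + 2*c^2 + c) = c + 1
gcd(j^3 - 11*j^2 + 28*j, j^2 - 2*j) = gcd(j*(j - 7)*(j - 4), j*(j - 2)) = j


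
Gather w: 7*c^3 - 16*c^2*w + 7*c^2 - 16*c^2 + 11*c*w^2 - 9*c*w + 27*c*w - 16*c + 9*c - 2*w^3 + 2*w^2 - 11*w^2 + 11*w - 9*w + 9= 7*c^3 - 9*c^2 - 7*c - 2*w^3 + w^2*(11*c - 9) + w*(-16*c^2 + 18*c + 2) + 9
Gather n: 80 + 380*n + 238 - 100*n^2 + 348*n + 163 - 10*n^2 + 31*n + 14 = -110*n^2 + 759*n + 495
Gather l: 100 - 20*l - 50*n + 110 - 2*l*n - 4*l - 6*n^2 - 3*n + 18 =l*(-2*n - 24) - 6*n^2 - 53*n + 228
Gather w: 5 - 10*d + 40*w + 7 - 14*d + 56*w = -24*d + 96*w + 12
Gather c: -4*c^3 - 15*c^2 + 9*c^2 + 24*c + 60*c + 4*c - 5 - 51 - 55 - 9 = -4*c^3 - 6*c^2 + 88*c - 120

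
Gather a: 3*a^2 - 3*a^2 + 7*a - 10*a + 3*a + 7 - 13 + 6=0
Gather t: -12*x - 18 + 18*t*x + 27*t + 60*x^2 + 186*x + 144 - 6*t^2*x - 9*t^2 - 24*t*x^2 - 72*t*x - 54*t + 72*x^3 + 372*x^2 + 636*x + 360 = t^2*(-6*x - 9) + t*(-24*x^2 - 54*x - 27) + 72*x^3 + 432*x^2 + 810*x + 486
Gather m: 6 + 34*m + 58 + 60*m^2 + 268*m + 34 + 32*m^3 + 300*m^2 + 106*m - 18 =32*m^3 + 360*m^2 + 408*m + 80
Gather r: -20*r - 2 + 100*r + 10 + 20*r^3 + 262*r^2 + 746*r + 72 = 20*r^3 + 262*r^2 + 826*r + 80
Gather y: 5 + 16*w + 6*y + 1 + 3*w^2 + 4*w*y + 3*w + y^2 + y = 3*w^2 + 19*w + y^2 + y*(4*w + 7) + 6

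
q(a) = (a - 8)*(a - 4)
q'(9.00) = 6.00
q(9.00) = 5.00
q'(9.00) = 6.00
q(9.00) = 5.00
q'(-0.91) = -13.82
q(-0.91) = 43.75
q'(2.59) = -6.82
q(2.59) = 7.63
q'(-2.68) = -17.36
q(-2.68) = 71.34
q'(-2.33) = -16.66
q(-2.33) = 65.39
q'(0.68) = -10.64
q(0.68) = 24.30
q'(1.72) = -8.56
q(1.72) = 14.32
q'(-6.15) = -24.30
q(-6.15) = 143.62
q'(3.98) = -4.04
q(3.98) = 0.08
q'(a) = 2*a - 12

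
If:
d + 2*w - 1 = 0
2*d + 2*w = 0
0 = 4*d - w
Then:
No Solution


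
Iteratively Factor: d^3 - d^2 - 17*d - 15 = (d + 3)*(d^2 - 4*d - 5) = (d - 5)*(d + 3)*(d + 1)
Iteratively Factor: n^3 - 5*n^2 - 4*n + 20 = (n + 2)*(n^2 - 7*n + 10) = (n - 5)*(n + 2)*(n - 2)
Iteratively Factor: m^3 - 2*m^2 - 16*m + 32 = (m - 4)*(m^2 + 2*m - 8) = (m - 4)*(m + 4)*(m - 2)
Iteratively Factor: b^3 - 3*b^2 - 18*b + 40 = (b - 5)*(b^2 + 2*b - 8) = (b - 5)*(b + 4)*(b - 2)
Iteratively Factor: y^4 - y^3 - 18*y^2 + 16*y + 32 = (y + 4)*(y^3 - 5*y^2 + 2*y + 8) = (y - 4)*(y + 4)*(y^2 - y - 2) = (y - 4)*(y + 1)*(y + 4)*(y - 2)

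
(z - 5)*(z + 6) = z^2 + z - 30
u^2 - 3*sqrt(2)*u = u*(u - 3*sqrt(2))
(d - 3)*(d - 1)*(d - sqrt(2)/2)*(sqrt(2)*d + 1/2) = sqrt(2)*d^4 - 4*sqrt(2)*d^3 - d^3/2 + 2*d^2 + 11*sqrt(2)*d^2/4 - 3*d/2 + sqrt(2)*d - 3*sqrt(2)/4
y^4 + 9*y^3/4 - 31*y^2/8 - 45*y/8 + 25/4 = (y - 5/4)*(y - 1)*(y + 2)*(y + 5/2)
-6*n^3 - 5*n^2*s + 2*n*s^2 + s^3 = (-2*n + s)*(n + s)*(3*n + s)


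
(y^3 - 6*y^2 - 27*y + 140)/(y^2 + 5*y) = y - 11 + 28/y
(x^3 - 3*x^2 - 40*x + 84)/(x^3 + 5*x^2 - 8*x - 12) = (x - 7)/(x + 1)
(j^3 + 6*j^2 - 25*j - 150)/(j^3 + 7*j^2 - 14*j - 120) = (j - 5)/(j - 4)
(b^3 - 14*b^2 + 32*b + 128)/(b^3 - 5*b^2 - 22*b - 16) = (b - 8)/(b + 1)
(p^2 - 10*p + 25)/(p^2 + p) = (p^2 - 10*p + 25)/(p*(p + 1))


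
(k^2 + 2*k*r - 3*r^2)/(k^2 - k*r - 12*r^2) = (-k + r)/(-k + 4*r)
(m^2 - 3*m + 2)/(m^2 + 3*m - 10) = (m - 1)/(m + 5)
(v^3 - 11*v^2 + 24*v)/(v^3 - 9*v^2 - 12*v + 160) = v*(v - 3)/(v^2 - v - 20)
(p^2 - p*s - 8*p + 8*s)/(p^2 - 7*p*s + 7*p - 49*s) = (p^2 - p*s - 8*p + 8*s)/(p^2 - 7*p*s + 7*p - 49*s)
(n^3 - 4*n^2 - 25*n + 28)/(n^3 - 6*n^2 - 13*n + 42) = (n^2 + 3*n - 4)/(n^2 + n - 6)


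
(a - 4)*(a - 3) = a^2 - 7*a + 12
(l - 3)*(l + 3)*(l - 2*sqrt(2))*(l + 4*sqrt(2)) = l^4 + 2*sqrt(2)*l^3 - 25*l^2 - 18*sqrt(2)*l + 144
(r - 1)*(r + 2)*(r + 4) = r^3 + 5*r^2 + 2*r - 8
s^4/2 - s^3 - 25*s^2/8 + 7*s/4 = s*(s/2 + 1)*(s - 7/2)*(s - 1/2)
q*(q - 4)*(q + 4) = q^3 - 16*q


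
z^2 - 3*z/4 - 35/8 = (z - 5/2)*(z + 7/4)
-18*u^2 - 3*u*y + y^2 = (-6*u + y)*(3*u + y)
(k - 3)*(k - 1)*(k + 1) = k^3 - 3*k^2 - k + 3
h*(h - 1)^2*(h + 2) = h^4 - 3*h^2 + 2*h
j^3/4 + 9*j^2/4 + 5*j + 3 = (j/4 + 1/4)*(j + 2)*(j + 6)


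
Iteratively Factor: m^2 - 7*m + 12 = (m - 3)*(m - 4)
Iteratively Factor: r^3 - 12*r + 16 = (r + 4)*(r^2 - 4*r + 4) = (r - 2)*(r + 4)*(r - 2)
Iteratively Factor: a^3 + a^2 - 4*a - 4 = (a - 2)*(a^2 + 3*a + 2) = (a - 2)*(a + 2)*(a + 1)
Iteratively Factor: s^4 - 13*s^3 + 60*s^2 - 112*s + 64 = (s - 4)*(s^3 - 9*s^2 + 24*s - 16) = (s - 4)^2*(s^2 - 5*s + 4) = (s - 4)^2*(s - 1)*(s - 4)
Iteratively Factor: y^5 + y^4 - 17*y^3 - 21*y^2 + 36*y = (y)*(y^4 + y^3 - 17*y^2 - 21*y + 36) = y*(y + 3)*(y^3 - 2*y^2 - 11*y + 12) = y*(y - 1)*(y + 3)*(y^2 - y - 12) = y*(y - 4)*(y - 1)*(y + 3)*(y + 3)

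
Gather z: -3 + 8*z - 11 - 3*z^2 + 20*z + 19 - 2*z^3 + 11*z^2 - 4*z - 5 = -2*z^3 + 8*z^2 + 24*z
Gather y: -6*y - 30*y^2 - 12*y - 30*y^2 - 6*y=-60*y^2 - 24*y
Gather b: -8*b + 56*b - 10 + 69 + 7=48*b + 66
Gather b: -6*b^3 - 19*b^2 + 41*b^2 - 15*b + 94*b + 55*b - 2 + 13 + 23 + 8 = -6*b^3 + 22*b^2 + 134*b + 42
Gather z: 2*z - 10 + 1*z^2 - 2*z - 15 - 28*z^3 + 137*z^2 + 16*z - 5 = -28*z^3 + 138*z^2 + 16*z - 30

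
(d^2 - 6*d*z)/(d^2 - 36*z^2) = d/(d + 6*z)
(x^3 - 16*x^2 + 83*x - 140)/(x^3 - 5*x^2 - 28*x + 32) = (x^3 - 16*x^2 + 83*x - 140)/(x^3 - 5*x^2 - 28*x + 32)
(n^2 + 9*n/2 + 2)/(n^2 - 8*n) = (n^2 + 9*n/2 + 2)/(n*(n - 8))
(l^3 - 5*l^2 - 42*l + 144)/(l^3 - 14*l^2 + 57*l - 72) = (l + 6)/(l - 3)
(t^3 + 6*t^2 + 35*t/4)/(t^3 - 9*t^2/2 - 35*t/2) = (t + 7/2)/(t - 7)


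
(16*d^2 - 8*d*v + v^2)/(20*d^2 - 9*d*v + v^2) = (-4*d + v)/(-5*d + v)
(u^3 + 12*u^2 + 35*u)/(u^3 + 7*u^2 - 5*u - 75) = u*(u + 7)/(u^2 + 2*u - 15)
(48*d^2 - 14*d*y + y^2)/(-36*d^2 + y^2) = (-8*d + y)/(6*d + y)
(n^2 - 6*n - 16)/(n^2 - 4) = (n - 8)/(n - 2)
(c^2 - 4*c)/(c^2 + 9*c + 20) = c*(c - 4)/(c^2 + 9*c + 20)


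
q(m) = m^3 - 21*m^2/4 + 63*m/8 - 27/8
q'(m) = 3*m^2 - 21*m/2 + 63/8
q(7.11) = 146.64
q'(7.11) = 84.88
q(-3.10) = -108.03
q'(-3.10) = 69.26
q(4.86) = 25.69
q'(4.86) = 27.70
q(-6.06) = -466.44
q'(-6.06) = 181.68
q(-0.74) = -12.48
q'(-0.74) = 17.29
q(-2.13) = -53.63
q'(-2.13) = 43.85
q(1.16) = 0.26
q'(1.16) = -0.27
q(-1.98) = -47.31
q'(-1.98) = 40.43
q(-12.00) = -2581.88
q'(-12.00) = 565.88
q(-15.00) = -4677.75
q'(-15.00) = 840.38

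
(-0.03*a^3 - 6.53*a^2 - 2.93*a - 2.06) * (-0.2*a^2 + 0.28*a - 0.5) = 0.006*a^5 + 1.2976*a^4 - 1.2274*a^3 + 2.8566*a^2 + 0.8882*a + 1.03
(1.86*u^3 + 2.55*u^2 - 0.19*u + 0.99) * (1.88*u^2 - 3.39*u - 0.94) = 3.4968*u^5 - 1.5114*u^4 - 10.7501*u^3 + 0.1083*u^2 - 3.1775*u - 0.9306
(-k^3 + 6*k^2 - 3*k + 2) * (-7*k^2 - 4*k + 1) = 7*k^5 - 38*k^4 - 4*k^3 + 4*k^2 - 11*k + 2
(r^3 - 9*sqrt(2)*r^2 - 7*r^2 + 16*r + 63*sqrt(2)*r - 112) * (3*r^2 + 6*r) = 3*r^5 - 27*sqrt(2)*r^4 - 15*r^4 + 6*r^3 + 135*sqrt(2)*r^3 - 240*r^2 + 378*sqrt(2)*r^2 - 672*r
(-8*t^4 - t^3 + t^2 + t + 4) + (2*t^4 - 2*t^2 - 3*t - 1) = -6*t^4 - t^3 - t^2 - 2*t + 3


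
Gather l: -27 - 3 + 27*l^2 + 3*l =27*l^2 + 3*l - 30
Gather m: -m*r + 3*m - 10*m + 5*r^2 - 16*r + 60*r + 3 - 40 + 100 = m*(-r - 7) + 5*r^2 + 44*r + 63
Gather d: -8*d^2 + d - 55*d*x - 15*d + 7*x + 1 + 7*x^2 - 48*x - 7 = -8*d^2 + d*(-55*x - 14) + 7*x^2 - 41*x - 6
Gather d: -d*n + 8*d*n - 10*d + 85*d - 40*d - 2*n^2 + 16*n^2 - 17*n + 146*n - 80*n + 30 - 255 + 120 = d*(7*n + 35) + 14*n^2 + 49*n - 105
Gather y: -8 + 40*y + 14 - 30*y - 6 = 10*y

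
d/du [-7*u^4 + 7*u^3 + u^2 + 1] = u*(-28*u^2 + 21*u + 2)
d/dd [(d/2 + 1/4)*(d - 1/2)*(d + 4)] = 3*d^2/2 + 4*d - 1/8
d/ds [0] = 0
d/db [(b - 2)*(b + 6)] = 2*b + 4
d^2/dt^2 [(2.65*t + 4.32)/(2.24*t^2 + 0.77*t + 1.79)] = ((2.65*t + 4.32)*(4.48*t + 0.77)*(8.96*t + 1.54) - (35.616*t + 23.4346)*(2.24*t^2 + 0.77*t + 1.79))/(2.24*t^2 + 0.77*t + 1.79)^3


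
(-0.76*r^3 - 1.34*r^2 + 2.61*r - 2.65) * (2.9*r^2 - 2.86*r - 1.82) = -2.204*r^5 - 1.7124*r^4 + 12.7846*r^3 - 12.7108*r^2 + 2.8288*r + 4.823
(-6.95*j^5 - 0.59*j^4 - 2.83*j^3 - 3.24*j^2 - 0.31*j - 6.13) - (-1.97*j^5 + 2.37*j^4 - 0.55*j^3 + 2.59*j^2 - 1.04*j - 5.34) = -4.98*j^5 - 2.96*j^4 - 2.28*j^3 - 5.83*j^2 + 0.73*j - 0.79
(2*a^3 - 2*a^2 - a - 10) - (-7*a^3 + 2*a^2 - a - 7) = 9*a^3 - 4*a^2 - 3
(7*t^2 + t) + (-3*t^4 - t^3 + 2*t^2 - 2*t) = -3*t^4 - t^3 + 9*t^2 - t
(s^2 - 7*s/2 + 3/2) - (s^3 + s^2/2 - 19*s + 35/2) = -s^3 + s^2/2 + 31*s/2 - 16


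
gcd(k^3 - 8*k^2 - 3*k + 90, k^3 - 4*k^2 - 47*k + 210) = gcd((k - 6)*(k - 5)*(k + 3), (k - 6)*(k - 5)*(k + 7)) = k^2 - 11*k + 30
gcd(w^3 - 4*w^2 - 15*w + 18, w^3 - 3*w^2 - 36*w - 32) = 1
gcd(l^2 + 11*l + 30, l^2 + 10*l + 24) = l + 6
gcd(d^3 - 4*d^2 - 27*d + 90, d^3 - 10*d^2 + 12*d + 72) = d - 6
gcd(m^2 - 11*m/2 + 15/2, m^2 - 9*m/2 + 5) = m - 5/2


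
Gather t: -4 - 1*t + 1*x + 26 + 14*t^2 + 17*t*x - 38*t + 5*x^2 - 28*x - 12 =14*t^2 + t*(17*x - 39) + 5*x^2 - 27*x + 10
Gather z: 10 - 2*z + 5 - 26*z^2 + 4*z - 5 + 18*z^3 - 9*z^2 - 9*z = 18*z^3 - 35*z^2 - 7*z + 10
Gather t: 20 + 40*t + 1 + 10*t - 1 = 50*t + 20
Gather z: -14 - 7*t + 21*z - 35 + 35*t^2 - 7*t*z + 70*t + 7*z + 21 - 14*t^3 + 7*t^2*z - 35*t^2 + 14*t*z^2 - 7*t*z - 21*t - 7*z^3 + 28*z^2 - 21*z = -14*t^3 + 42*t - 7*z^3 + z^2*(14*t + 28) + z*(7*t^2 - 14*t + 7) - 28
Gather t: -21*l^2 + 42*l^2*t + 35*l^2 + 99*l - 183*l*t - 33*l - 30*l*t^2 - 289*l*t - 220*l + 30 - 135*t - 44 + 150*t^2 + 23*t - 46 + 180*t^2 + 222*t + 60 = 14*l^2 - 154*l + t^2*(330 - 30*l) + t*(42*l^2 - 472*l + 110)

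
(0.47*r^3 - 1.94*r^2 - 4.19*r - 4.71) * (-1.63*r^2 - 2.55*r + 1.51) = -0.7661*r^5 + 1.9637*r^4 + 12.4864*r^3 + 15.4324*r^2 + 5.6836*r - 7.1121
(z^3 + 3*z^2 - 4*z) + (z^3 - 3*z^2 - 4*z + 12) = 2*z^3 - 8*z + 12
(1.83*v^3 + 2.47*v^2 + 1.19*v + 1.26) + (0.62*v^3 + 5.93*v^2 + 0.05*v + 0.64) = 2.45*v^3 + 8.4*v^2 + 1.24*v + 1.9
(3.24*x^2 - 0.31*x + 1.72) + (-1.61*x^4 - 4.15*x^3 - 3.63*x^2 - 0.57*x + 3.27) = -1.61*x^4 - 4.15*x^3 - 0.39*x^2 - 0.88*x + 4.99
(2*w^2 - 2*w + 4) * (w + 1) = 2*w^3 + 2*w + 4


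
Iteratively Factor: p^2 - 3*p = (p - 3)*(p)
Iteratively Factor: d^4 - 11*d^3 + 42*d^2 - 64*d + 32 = (d - 2)*(d^3 - 9*d^2 + 24*d - 16) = (d - 2)*(d - 1)*(d^2 - 8*d + 16) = (d - 4)*(d - 2)*(d - 1)*(d - 4)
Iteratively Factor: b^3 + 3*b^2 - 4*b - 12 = (b + 2)*(b^2 + b - 6) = (b + 2)*(b + 3)*(b - 2)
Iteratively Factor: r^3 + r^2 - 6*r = (r)*(r^2 + r - 6) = r*(r + 3)*(r - 2)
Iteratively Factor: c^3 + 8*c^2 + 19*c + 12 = (c + 1)*(c^2 + 7*c + 12) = (c + 1)*(c + 3)*(c + 4)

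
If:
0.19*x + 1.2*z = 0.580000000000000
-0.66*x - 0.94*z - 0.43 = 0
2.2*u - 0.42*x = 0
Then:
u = -0.33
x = -1.73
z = 0.76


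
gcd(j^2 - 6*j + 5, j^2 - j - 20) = j - 5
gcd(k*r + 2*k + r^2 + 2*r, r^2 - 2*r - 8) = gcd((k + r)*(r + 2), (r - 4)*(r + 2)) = r + 2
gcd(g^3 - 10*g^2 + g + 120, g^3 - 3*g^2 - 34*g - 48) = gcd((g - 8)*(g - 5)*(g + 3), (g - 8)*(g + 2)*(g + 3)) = g^2 - 5*g - 24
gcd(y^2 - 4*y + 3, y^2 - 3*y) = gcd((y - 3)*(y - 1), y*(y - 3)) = y - 3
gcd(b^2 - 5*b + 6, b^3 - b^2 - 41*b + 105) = b - 3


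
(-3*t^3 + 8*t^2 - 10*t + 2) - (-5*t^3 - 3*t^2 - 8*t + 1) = 2*t^3 + 11*t^2 - 2*t + 1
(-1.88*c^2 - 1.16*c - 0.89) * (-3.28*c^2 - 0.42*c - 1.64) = 6.1664*c^4 + 4.5944*c^3 + 6.4896*c^2 + 2.2762*c + 1.4596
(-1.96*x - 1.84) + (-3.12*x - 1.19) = -5.08*x - 3.03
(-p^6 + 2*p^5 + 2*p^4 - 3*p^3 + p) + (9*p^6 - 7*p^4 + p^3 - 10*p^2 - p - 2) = 8*p^6 + 2*p^5 - 5*p^4 - 2*p^3 - 10*p^2 - 2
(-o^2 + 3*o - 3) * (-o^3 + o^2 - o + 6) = o^5 - 4*o^4 + 7*o^3 - 12*o^2 + 21*o - 18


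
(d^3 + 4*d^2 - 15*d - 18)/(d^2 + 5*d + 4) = (d^2 + 3*d - 18)/(d + 4)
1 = 1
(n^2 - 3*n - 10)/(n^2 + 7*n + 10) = (n - 5)/(n + 5)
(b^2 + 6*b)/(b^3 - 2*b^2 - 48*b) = 1/(b - 8)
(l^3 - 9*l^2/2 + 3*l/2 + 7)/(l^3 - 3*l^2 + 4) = (l - 7/2)/(l - 2)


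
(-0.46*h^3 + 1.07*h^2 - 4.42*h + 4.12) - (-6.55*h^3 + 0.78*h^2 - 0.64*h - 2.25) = 6.09*h^3 + 0.29*h^2 - 3.78*h + 6.37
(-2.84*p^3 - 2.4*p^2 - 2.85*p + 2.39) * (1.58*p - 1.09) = -4.4872*p^4 - 0.6964*p^3 - 1.887*p^2 + 6.8827*p - 2.6051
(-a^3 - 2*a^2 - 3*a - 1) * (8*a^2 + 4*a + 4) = -8*a^5 - 20*a^4 - 36*a^3 - 28*a^2 - 16*a - 4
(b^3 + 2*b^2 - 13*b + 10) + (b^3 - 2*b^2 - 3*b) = 2*b^3 - 16*b + 10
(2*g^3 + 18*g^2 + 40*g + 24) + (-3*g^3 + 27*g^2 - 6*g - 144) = -g^3 + 45*g^2 + 34*g - 120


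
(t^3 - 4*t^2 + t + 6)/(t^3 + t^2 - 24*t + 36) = (t + 1)/(t + 6)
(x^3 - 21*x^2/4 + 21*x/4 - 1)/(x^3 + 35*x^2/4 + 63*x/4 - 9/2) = (x^2 - 5*x + 4)/(x^2 + 9*x + 18)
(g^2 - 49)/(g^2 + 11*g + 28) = (g - 7)/(g + 4)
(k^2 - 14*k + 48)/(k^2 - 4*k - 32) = (k - 6)/(k + 4)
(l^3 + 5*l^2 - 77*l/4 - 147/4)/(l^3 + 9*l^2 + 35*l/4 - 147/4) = (4*l^2 - 8*l - 21)/(4*l^2 + 8*l - 21)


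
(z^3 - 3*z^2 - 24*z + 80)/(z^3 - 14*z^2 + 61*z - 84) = (z^2 + z - 20)/(z^2 - 10*z + 21)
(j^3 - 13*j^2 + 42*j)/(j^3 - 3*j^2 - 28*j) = (j - 6)/(j + 4)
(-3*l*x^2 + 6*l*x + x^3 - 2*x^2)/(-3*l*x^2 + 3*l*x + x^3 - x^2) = (x - 2)/(x - 1)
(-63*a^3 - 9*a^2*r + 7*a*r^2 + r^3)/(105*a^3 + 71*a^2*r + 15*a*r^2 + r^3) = (-3*a + r)/(5*a + r)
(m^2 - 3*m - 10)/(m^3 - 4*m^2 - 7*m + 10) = 1/(m - 1)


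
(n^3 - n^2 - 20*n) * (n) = n^4 - n^3 - 20*n^2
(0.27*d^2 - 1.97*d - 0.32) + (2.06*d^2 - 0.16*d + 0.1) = 2.33*d^2 - 2.13*d - 0.22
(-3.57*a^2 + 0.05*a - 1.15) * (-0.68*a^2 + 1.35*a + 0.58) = 2.4276*a^4 - 4.8535*a^3 - 1.2211*a^2 - 1.5235*a - 0.667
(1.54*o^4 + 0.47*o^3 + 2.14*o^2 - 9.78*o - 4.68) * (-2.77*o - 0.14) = -4.2658*o^5 - 1.5175*o^4 - 5.9936*o^3 + 26.791*o^2 + 14.3328*o + 0.6552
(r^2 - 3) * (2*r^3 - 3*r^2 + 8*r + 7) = 2*r^5 - 3*r^4 + 2*r^3 + 16*r^2 - 24*r - 21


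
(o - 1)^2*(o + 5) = o^3 + 3*o^2 - 9*o + 5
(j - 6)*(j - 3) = j^2 - 9*j + 18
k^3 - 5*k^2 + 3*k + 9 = (k - 3)^2*(k + 1)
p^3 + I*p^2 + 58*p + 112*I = (p - 8*I)*(p + 2*I)*(p + 7*I)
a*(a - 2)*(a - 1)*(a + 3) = a^4 - 7*a^2 + 6*a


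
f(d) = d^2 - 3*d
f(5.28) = 12.04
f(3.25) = 0.81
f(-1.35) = 5.87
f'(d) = 2*d - 3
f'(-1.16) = -5.32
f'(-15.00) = -33.00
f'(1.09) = -0.82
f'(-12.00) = -27.00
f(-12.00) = 180.00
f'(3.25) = 3.50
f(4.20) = 5.04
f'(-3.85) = -10.70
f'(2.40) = 1.80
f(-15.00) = 270.00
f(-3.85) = 26.37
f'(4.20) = 5.40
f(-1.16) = 4.83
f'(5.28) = 7.56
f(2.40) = -1.44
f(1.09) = -2.08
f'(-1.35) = -5.70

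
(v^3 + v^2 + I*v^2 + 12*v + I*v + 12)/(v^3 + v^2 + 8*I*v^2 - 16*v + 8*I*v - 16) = (v - 3*I)/(v + 4*I)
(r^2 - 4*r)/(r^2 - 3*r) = (r - 4)/(r - 3)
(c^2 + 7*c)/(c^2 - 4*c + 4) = c*(c + 7)/(c^2 - 4*c + 4)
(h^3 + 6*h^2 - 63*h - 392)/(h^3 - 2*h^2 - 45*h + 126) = (h^2 - h - 56)/(h^2 - 9*h + 18)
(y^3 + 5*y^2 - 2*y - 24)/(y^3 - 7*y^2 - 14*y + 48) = (y + 4)/(y - 8)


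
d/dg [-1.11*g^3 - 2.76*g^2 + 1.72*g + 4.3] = -3.33*g^2 - 5.52*g + 1.72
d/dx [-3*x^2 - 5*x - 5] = -6*x - 5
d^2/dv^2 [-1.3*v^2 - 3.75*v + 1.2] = -2.60000000000000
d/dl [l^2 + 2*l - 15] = 2*l + 2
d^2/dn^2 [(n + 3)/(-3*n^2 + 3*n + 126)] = 2*((n + 3)*(2*n - 1)^2 + (3*n + 2)*(-n^2 + n + 42))/(3*(-n^2 + n + 42)^3)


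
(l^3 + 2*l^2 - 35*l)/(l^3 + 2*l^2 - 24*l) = (l^2 + 2*l - 35)/(l^2 + 2*l - 24)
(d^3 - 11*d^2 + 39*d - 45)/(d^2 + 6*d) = (d^3 - 11*d^2 + 39*d - 45)/(d*(d + 6))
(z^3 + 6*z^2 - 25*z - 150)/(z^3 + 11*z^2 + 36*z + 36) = (z^2 - 25)/(z^2 + 5*z + 6)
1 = 1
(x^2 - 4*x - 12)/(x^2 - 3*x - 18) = (x + 2)/(x + 3)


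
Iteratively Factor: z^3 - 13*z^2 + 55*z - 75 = (z - 5)*(z^2 - 8*z + 15) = (z - 5)^2*(z - 3)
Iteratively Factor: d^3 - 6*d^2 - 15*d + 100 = (d + 4)*(d^2 - 10*d + 25) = (d - 5)*(d + 4)*(d - 5)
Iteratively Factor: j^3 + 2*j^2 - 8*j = (j - 2)*(j^2 + 4*j) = (j - 2)*(j + 4)*(j)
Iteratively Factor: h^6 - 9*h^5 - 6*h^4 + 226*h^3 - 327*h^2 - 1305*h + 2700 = (h - 5)*(h^5 - 4*h^4 - 26*h^3 + 96*h^2 + 153*h - 540) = (h - 5)^2*(h^4 + h^3 - 21*h^2 - 9*h + 108) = (h - 5)^2*(h + 3)*(h^3 - 2*h^2 - 15*h + 36) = (h - 5)^2*(h - 3)*(h + 3)*(h^2 + h - 12) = (h - 5)^2*(h - 3)^2*(h + 3)*(h + 4)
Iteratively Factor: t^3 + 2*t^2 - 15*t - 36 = (t + 3)*(t^2 - t - 12) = (t - 4)*(t + 3)*(t + 3)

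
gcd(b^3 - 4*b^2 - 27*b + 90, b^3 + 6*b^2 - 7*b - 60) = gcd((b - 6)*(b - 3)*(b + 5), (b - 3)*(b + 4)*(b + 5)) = b^2 + 2*b - 15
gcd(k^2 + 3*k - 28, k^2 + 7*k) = k + 7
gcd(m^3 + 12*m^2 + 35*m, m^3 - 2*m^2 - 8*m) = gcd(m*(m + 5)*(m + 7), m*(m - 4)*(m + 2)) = m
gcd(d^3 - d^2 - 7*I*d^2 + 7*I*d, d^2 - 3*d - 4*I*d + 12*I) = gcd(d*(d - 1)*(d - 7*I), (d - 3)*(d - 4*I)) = 1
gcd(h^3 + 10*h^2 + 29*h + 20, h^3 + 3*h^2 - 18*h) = 1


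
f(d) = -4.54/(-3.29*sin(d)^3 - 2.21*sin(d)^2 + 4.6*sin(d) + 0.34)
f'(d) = -4.54*(9.87*sin(d)^2*cos(d) + 4.42*sin(d)*cos(d) - 4.6*cos(d))/(-3.29*sin(d)^3 - 2.21*sin(d)^2 + 4.6*sin(d) + 0.34)^2 = (-44.8098*sin(d)^2 - 20.0668*sin(d) + 20.884)*cos(d)/(3.29*sin(d)^3 + 2.21*sin(d)^2 - 4.6*sin(d) - 0.34)^2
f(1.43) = 9.76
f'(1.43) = -27.81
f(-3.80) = -2.89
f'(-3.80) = 2.61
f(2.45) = -2.98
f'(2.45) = 3.37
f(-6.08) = -3.94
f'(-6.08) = 11.09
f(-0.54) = 2.10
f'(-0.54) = 3.55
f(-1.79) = 1.42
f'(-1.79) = 0.05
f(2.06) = -10.92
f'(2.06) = 86.33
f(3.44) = 4.05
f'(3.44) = -17.46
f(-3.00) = 13.20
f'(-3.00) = -191.03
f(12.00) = 2.01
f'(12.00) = 3.11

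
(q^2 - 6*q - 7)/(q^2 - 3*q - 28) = (q + 1)/(q + 4)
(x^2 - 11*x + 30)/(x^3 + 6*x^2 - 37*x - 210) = (x - 5)/(x^2 + 12*x + 35)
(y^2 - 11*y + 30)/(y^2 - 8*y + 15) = (y - 6)/(y - 3)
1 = 1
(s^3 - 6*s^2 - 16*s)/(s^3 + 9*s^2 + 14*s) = (s - 8)/(s + 7)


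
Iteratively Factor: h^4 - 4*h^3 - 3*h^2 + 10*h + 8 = (h - 2)*(h^3 - 2*h^2 - 7*h - 4) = (h - 2)*(h + 1)*(h^2 - 3*h - 4) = (h - 2)*(h + 1)^2*(h - 4)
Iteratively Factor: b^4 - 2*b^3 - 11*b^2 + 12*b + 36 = (b - 3)*(b^3 + b^2 - 8*b - 12) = (b - 3)^2*(b^2 + 4*b + 4) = (b - 3)^2*(b + 2)*(b + 2)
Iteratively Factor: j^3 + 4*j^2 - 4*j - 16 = (j + 2)*(j^2 + 2*j - 8) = (j + 2)*(j + 4)*(j - 2)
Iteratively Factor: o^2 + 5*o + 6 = (o + 2)*(o + 3)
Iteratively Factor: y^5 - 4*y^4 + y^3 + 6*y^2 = (y - 2)*(y^4 - 2*y^3 - 3*y^2) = (y - 3)*(y - 2)*(y^3 + y^2) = (y - 3)*(y - 2)*(y + 1)*(y^2) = y*(y - 3)*(y - 2)*(y + 1)*(y)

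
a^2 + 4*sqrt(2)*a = a*(a + 4*sqrt(2))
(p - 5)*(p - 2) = p^2 - 7*p + 10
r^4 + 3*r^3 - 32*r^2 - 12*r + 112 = (r - 4)*(r - 2)*(r + 2)*(r + 7)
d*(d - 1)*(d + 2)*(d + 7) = d^4 + 8*d^3 + 5*d^2 - 14*d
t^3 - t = t*(t - 1)*(t + 1)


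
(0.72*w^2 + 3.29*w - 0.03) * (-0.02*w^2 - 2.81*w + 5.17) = -0.0144*w^4 - 2.089*w^3 - 5.5219*w^2 + 17.0936*w - 0.1551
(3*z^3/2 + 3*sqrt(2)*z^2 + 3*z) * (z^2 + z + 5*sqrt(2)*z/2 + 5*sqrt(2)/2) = 3*z^5/2 + 3*z^4/2 + 27*sqrt(2)*z^4/4 + 27*sqrt(2)*z^3/4 + 18*z^3 + 15*sqrt(2)*z^2/2 + 18*z^2 + 15*sqrt(2)*z/2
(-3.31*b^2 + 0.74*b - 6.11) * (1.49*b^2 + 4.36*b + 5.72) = -4.9319*b^4 - 13.329*b^3 - 24.8107*b^2 - 22.4068*b - 34.9492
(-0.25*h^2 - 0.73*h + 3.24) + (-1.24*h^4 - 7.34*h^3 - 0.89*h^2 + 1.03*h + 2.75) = -1.24*h^4 - 7.34*h^3 - 1.14*h^2 + 0.3*h + 5.99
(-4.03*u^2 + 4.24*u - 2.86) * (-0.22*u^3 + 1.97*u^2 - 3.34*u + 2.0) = 0.8866*u^5 - 8.8719*u^4 + 22.4422*u^3 - 27.8558*u^2 + 18.0324*u - 5.72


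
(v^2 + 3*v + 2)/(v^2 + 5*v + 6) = (v + 1)/(v + 3)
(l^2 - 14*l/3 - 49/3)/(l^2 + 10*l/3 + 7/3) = (l - 7)/(l + 1)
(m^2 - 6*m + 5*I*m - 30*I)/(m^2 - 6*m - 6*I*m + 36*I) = (m + 5*I)/(m - 6*I)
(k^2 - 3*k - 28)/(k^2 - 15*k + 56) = (k + 4)/(k - 8)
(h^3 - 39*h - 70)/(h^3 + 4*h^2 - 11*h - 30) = (h - 7)/(h - 3)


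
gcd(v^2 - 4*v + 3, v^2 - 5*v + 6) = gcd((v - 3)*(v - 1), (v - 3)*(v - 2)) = v - 3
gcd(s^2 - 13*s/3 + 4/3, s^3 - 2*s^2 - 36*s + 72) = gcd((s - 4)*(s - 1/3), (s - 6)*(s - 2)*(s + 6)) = 1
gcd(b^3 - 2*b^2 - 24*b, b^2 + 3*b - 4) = b + 4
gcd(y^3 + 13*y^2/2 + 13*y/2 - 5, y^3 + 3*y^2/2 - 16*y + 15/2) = y^2 + 9*y/2 - 5/2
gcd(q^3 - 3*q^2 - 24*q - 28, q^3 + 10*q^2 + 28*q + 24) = q^2 + 4*q + 4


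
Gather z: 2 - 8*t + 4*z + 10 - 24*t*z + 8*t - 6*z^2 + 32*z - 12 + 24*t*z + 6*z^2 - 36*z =0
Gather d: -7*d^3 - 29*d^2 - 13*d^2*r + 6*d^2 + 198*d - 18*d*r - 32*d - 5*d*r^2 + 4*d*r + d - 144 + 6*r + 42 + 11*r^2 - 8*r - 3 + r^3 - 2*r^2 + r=-7*d^3 + d^2*(-13*r - 23) + d*(-5*r^2 - 14*r + 167) + r^3 + 9*r^2 - r - 105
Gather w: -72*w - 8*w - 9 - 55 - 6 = -80*w - 70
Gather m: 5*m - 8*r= 5*m - 8*r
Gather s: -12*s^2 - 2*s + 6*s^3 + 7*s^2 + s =6*s^3 - 5*s^2 - s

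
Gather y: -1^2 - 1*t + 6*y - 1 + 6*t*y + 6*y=-t + y*(6*t + 12) - 2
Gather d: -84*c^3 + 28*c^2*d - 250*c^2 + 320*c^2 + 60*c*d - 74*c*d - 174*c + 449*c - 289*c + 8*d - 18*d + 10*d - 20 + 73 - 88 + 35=-84*c^3 + 70*c^2 - 14*c + d*(28*c^2 - 14*c)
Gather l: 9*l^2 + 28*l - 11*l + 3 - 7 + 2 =9*l^2 + 17*l - 2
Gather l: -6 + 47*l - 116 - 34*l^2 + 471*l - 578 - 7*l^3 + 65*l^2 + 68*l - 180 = -7*l^3 + 31*l^2 + 586*l - 880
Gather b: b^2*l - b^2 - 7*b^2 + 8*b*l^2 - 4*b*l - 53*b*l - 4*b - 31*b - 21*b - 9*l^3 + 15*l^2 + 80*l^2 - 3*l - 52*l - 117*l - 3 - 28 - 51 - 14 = b^2*(l - 8) + b*(8*l^2 - 57*l - 56) - 9*l^3 + 95*l^2 - 172*l - 96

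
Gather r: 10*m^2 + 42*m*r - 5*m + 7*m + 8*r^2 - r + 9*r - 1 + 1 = 10*m^2 + 2*m + 8*r^2 + r*(42*m + 8)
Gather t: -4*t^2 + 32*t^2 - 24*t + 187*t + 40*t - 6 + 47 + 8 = 28*t^2 + 203*t + 49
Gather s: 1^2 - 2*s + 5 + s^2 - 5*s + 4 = s^2 - 7*s + 10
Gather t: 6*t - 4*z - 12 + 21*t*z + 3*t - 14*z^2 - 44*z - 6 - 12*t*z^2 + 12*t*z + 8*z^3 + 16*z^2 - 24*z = t*(-12*z^2 + 33*z + 9) + 8*z^3 + 2*z^2 - 72*z - 18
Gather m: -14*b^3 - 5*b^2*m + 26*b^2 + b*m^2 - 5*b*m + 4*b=-14*b^3 + 26*b^2 + b*m^2 + 4*b + m*(-5*b^2 - 5*b)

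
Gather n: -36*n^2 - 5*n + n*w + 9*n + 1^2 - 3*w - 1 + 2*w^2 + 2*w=-36*n^2 + n*(w + 4) + 2*w^2 - w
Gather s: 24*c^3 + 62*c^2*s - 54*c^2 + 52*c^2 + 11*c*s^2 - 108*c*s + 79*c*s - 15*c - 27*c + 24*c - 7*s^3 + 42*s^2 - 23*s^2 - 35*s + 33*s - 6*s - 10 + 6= 24*c^3 - 2*c^2 - 18*c - 7*s^3 + s^2*(11*c + 19) + s*(62*c^2 - 29*c - 8) - 4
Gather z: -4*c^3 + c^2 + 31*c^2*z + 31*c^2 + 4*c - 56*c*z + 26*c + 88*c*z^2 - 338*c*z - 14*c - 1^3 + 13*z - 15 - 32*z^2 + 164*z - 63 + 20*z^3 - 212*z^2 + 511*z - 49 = -4*c^3 + 32*c^2 + 16*c + 20*z^3 + z^2*(88*c - 244) + z*(31*c^2 - 394*c + 688) - 128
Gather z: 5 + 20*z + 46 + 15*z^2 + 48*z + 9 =15*z^2 + 68*z + 60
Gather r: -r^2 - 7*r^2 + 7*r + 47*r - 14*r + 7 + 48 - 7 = -8*r^2 + 40*r + 48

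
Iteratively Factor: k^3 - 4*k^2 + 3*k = (k - 3)*(k^2 - k) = (k - 3)*(k - 1)*(k)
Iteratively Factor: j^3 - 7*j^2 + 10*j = (j - 2)*(j^2 - 5*j) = (j - 5)*(j - 2)*(j)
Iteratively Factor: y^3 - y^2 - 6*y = (y + 2)*(y^2 - 3*y) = y*(y + 2)*(y - 3)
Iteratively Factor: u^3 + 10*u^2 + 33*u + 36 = (u + 4)*(u^2 + 6*u + 9) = (u + 3)*(u + 4)*(u + 3)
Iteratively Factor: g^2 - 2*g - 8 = (g - 4)*(g + 2)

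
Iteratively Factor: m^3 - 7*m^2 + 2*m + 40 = (m - 4)*(m^2 - 3*m - 10) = (m - 5)*(m - 4)*(m + 2)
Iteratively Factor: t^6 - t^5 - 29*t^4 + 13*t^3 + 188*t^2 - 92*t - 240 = (t + 3)*(t^5 - 4*t^4 - 17*t^3 + 64*t^2 - 4*t - 80) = (t - 2)*(t + 3)*(t^4 - 2*t^3 - 21*t^2 + 22*t + 40) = (t - 2)*(t + 3)*(t + 4)*(t^3 - 6*t^2 + 3*t + 10) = (t - 2)*(t + 1)*(t + 3)*(t + 4)*(t^2 - 7*t + 10) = (t - 2)^2*(t + 1)*(t + 3)*(t + 4)*(t - 5)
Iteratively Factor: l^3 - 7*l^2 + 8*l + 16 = (l - 4)*(l^2 - 3*l - 4) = (l - 4)*(l + 1)*(l - 4)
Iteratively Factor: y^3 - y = (y - 1)*(y^2 + y) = (y - 1)*(y + 1)*(y)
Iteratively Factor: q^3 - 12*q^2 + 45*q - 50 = (q - 5)*(q^2 - 7*q + 10) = (q - 5)^2*(q - 2)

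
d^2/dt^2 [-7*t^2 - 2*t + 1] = -14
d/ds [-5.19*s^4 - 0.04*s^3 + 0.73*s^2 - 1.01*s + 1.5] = -20.76*s^3 - 0.12*s^2 + 1.46*s - 1.01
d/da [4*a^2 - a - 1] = 8*a - 1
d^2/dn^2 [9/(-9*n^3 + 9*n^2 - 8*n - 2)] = 18*(9*(3*n - 1)*(9*n^3 - 9*n^2 + 8*n + 2) - (27*n^2 - 18*n + 8)^2)/(9*n^3 - 9*n^2 + 8*n + 2)^3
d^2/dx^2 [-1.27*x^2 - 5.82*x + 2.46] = -2.54000000000000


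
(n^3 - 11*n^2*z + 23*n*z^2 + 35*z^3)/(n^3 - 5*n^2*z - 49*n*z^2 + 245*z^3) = (n + z)/(n + 7*z)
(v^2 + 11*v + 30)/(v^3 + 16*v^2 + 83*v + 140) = (v + 6)/(v^2 + 11*v + 28)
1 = 1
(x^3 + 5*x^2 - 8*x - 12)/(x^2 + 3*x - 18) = (x^2 - x - 2)/(x - 3)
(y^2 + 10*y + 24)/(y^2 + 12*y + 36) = (y + 4)/(y + 6)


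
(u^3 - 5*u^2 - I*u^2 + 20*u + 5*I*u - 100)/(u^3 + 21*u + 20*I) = (u - 5)/(u + I)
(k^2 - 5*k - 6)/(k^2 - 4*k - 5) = (k - 6)/(k - 5)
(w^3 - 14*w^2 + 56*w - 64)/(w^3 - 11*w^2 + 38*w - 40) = (w - 8)/(w - 5)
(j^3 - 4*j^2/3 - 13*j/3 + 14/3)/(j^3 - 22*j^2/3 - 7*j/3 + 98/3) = (j - 1)/(j - 7)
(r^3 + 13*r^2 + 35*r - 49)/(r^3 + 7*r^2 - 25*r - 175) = (r^2 + 6*r - 7)/(r^2 - 25)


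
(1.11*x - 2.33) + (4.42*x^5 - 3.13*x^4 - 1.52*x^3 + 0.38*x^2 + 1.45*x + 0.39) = 4.42*x^5 - 3.13*x^4 - 1.52*x^3 + 0.38*x^2 + 2.56*x - 1.94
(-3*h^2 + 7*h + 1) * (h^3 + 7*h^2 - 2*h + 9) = -3*h^5 - 14*h^4 + 56*h^3 - 34*h^2 + 61*h + 9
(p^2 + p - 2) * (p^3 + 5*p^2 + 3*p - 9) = p^5 + 6*p^4 + 6*p^3 - 16*p^2 - 15*p + 18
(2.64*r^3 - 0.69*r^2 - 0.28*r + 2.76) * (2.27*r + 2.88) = 5.9928*r^4 + 6.0369*r^3 - 2.6228*r^2 + 5.4588*r + 7.9488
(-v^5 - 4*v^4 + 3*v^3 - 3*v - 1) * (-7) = 7*v^5 + 28*v^4 - 21*v^3 + 21*v + 7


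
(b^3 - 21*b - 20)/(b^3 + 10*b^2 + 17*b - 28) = (b^2 - 4*b - 5)/(b^2 + 6*b - 7)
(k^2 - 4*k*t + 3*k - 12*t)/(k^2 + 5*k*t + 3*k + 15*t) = (k - 4*t)/(k + 5*t)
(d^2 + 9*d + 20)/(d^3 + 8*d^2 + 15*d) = (d + 4)/(d*(d + 3))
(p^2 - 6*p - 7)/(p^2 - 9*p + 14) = (p + 1)/(p - 2)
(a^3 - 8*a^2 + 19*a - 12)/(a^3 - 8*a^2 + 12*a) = (a^3 - 8*a^2 + 19*a - 12)/(a*(a^2 - 8*a + 12))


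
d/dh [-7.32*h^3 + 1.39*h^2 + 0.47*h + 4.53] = -21.96*h^2 + 2.78*h + 0.47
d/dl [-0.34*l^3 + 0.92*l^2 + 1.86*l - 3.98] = -1.02*l^2 + 1.84*l + 1.86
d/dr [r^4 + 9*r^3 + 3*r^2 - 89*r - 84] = 4*r^3 + 27*r^2 + 6*r - 89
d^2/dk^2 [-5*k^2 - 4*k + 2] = -10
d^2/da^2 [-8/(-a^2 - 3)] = 48*(a^2 - 1)/(a^2 + 3)^3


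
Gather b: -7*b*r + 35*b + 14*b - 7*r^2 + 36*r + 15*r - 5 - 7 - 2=b*(49 - 7*r) - 7*r^2 + 51*r - 14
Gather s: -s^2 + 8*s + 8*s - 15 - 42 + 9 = -s^2 + 16*s - 48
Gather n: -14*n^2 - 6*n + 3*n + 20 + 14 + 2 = -14*n^2 - 3*n + 36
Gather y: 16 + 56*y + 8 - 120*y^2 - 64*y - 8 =-120*y^2 - 8*y + 16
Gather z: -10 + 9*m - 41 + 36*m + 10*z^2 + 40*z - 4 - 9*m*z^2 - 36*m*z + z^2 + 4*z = 45*m + z^2*(11 - 9*m) + z*(44 - 36*m) - 55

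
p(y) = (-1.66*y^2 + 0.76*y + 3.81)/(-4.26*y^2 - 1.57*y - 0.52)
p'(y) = (0.76 - 3.32*y)/(-4.26*y^2 - 1.57*y - 0.52) + (8.52*y + 1.57)*(-1.66*y^2 + 0.76*y + 3.81)/(-4.26*y^2 - 1.57*y - 0.52)^2 = (5.8438*y^2 + 34.1876*y + 5.5865)/(18.1476*y^4 + 13.3764*y^3 + 6.8953*y^2 + 1.6328*y + 0.2704)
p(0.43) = -1.93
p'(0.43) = 5.44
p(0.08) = -5.74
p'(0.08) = 18.46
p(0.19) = -4.01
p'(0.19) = 13.01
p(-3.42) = 0.40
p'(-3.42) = -0.02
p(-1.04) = -0.35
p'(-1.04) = -1.94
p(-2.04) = 0.31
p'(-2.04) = -0.18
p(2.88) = 0.19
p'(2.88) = 0.09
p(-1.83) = 0.26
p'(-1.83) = -0.26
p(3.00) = 0.20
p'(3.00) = 0.08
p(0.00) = -7.33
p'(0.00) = 20.66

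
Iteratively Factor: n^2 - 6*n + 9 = (n - 3)*(n - 3)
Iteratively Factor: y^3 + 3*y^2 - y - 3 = (y - 1)*(y^2 + 4*y + 3) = (y - 1)*(y + 3)*(y + 1)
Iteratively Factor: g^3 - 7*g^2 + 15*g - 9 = (g - 1)*(g^2 - 6*g + 9) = (g - 3)*(g - 1)*(g - 3)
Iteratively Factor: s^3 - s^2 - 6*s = (s)*(s^2 - s - 6) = s*(s + 2)*(s - 3)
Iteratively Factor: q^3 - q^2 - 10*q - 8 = (q - 4)*(q^2 + 3*q + 2) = (q - 4)*(q + 1)*(q + 2)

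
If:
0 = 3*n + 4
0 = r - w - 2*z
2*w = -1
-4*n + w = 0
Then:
No Solution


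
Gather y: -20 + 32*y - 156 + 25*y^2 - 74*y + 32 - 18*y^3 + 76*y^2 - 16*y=-18*y^3 + 101*y^2 - 58*y - 144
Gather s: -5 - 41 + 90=44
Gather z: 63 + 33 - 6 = 90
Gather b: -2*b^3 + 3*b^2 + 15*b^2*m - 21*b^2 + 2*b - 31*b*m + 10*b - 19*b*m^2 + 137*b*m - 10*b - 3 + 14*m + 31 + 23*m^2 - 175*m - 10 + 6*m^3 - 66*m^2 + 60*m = -2*b^3 + b^2*(15*m - 18) + b*(-19*m^2 + 106*m + 2) + 6*m^3 - 43*m^2 - 101*m + 18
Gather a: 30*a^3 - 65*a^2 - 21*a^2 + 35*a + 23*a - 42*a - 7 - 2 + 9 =30*a^3 - 86*a^2 + 16*a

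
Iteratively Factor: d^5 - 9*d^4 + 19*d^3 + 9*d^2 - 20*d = (d - 4)*(d^4 - 5*d^3 - d^2 + 5*d) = d*(d - 4)*(d^3 - 5*d^2 - d + 5) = d*(d - 4)*(d - 1)*(d^2 - 4*d - 5) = d*(d - 4)*(d - 1)*(d + 1)*(d - 5)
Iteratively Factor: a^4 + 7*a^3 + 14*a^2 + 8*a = (a + 4)*(a^3 + 3*a^2 + 2*a) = (a + 2)*(a + 4)*(a^2 + a) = a*(a + 2)*(a + 4)*(a + 1)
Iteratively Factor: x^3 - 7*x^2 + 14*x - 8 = (x - 2)*(x^2 - 5*x + 4) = (x - 2)*(x - 1)*(x - 4)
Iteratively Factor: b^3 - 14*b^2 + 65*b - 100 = (b - 5)*(b^2 - 9*b + 20) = (b - 5)*(b - 4)*(b - 5)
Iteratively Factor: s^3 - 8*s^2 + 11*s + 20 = (s - 5)*(s^2 - 3*s - 4) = (s - 5)*(s - 4)*(s + 1)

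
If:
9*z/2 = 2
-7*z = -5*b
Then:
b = 28/45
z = 4/9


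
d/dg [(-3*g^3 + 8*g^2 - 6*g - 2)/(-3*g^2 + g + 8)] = (9*g^4 - 6*g^3 - 82*g^2 + 116*g - 46)/(9*g^4 - 6*g^3 - 47*g^2 + 16*g + 64)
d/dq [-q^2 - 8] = -2*q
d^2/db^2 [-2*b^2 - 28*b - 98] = -4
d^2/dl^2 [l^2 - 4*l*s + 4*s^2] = 2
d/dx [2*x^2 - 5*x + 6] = 4*x - 5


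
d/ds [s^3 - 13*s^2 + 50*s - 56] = 3*s^2 - 26*s + 50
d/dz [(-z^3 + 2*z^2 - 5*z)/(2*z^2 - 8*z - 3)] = (-2*z^4 + 16*z^3 + 3*z^2 - 12*z + 15)/(4*z^4 - 32*z^3 + 52*z^2 + 48*z + 9)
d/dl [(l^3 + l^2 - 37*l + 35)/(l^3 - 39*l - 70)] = (-l^4 - 4*l^3 - 354*l^2 - 140*l + 3955)/(l^6 - 78*l^4 - 140*l^3 + 1521*l^2 + 5460*l + 4900)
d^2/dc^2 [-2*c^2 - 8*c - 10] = -4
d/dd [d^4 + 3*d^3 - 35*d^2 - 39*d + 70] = 4*d^3 + 9*d^2 - 70*d - 39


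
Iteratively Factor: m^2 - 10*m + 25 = (m - 5)*(m - 5)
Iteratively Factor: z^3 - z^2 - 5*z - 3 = (z + 1)*(z^2 - 2*z - 3) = (z - 3)*(z + 1)*(z + 1)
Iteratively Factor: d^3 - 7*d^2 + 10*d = (d - 2)*(d^2 - 5*d) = d*(d - 2)*(d - 5)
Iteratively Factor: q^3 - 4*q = (q - 2)*(q^2 + 2*q) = (q - 2)*(q + 2)*(q)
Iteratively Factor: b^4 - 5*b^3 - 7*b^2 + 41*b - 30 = (b + 3)*(b^3 - 8*b^2 + 17*b - 10) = (b - 5)*(b + 3)*(b^2 - 3*b + 2) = (b - 5)*(b - 2)*(b + 3)*(b - 1)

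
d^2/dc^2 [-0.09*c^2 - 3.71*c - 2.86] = -0.180000000000000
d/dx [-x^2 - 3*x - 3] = -2*x - 3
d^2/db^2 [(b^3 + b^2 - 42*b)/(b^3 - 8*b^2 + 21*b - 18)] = 18*(b^4 - 15*b^3 + 18*b^2 + 108*b - 192)/(b^7 - 18*b^6 + 138*b^5 - 584*b^4 + 1473*b^3 - 2214*b^2 + 1836*b - 648)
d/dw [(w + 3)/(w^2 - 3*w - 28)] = (w^2 - 3*w - (w + 3)*(2*w - 3) - 28)/(-w^2 + 3*w + 28)^2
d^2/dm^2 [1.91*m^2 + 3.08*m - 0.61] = 3.82000000000000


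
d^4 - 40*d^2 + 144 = (d - 6)*(d - 2)*(d + 2)*(d + 6)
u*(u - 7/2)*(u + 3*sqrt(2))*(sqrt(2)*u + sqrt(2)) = sqrt(2)*u^4 - 5*sqrt(2)*u^3/2 + 6*u^3 - 15*u^2 - 7*sqrt(2)*u^2/2 - 21*u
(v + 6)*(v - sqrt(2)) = v^2 - sqrt(2)*v + 6*v - 6*sqrt(2)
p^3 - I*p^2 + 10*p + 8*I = (p - 4*I)*(p + I)*(p + 2*I)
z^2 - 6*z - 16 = (z - 8)*(z + 2)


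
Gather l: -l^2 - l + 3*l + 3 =-l^2 + 2*l + 3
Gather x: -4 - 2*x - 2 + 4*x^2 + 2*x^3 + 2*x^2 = 2*x^3 + 6*x^2 - 2*x - 6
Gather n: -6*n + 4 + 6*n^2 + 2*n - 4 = 6*n^2 - 4*n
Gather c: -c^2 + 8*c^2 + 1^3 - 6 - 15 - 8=7*c^2 - 28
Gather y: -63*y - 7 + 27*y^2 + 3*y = 27*y^2 - 60*y - 7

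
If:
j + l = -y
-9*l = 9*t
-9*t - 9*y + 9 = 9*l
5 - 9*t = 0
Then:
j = -4/9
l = -5/9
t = 5/9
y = 1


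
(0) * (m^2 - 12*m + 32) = 0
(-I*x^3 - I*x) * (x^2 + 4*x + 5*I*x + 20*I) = -I*x^5 + 5*x^4 - 4*I*x^4 + 20*x^3 - I*x^3 + 5*x^2 - 4*I*x^2 + 20*x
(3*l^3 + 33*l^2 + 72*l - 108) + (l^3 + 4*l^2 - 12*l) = 4*l^3 + 37*l^2 + 60*l - 108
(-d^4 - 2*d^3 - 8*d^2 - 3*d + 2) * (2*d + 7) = -2*d^5 - 11*d^4 - 30*d^3 - 62*d^2 - 17*d + 14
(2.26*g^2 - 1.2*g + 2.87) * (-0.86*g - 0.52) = -1.9436*g^3 - 0.1432*g^2 - 1.8442*g - 1.4924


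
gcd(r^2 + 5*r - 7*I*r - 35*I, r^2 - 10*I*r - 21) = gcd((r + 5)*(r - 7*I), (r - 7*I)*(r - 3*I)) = r - 7*I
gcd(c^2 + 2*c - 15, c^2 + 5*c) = c + 5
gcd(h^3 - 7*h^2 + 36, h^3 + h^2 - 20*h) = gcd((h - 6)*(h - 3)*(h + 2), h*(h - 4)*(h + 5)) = 1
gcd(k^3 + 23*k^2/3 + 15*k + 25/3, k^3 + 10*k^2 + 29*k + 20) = k^2 + 6*k + 5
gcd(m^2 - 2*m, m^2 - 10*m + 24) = 1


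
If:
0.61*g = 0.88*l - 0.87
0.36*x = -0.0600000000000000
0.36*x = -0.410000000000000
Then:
No Solution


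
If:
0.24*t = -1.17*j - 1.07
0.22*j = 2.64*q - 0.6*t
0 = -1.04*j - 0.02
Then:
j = -0.02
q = -0.99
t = -4.36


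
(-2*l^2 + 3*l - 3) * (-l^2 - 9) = 2*l^4 - 3*l^3 + 21*l^2 - 27*l + 27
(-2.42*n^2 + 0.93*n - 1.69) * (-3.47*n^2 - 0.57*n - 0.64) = 8.3974*n^4 - 1.8477*n^3 + 6.883*n^2 + 0.3681*n + 1.0816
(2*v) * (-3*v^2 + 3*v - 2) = -6*v^3 + 6*v^2 - 4*v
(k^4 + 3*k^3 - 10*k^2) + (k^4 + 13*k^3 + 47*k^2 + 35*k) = 2*k^4 + 16*k^3 + 37*k^2 + 35*k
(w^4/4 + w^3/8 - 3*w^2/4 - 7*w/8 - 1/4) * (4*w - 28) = w^5 - 13*w^4/2 - 13*w^3/2 + 35*w^2/2 + 47*w/2 + 7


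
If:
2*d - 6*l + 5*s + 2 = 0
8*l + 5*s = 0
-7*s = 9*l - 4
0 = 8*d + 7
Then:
No Solution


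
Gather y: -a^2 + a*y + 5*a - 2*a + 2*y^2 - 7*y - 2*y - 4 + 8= -a^2 + 3*a + 2*y^2 + y*(a - 9) + 4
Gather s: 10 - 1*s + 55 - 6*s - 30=35 - 7*s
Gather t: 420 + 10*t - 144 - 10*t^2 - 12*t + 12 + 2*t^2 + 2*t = 288 - 8*t^2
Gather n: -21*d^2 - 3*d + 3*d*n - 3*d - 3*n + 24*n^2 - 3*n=-21*d^2 - 6*d + 24*n^2 + n*(3*d - 6)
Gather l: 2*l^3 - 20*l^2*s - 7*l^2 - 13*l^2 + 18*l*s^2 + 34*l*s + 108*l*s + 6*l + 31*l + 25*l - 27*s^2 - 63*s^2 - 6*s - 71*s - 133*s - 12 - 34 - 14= 2*l^3 + l^2*(-20*s - 20) + l*(18*s^2 + 142*s + 62) - 90*s^2 - 210*s - 60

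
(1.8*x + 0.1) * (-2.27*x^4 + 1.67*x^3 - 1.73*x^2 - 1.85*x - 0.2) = -4.086*x^5 + 2.779*x^4 - 2.947*x^3 - 3.503*x^2 - 0.545*x - 0.02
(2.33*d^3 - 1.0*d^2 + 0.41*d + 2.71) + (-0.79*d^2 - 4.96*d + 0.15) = 2.33*d^3 - 1.79*d^2 - 4.55*d + 2.86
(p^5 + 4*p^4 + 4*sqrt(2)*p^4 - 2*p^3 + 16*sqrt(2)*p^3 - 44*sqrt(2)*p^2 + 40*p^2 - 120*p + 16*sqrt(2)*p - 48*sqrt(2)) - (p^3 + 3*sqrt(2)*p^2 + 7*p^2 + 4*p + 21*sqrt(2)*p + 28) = p^5 + 4*p^4 + 4*sqrt(2)*p^4 - 3*p^3 + 16*sqrt(2)*p^3 - 47*sqrt(2)*p^2 + 33*p^2 - 124*p - 5*sqrt(2)*p - 48*sqrt(2) - 28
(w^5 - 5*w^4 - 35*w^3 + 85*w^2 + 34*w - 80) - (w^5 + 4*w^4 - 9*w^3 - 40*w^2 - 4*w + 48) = -9*w^4 - 26*w^3 + 125*w^2 + 38*w - 128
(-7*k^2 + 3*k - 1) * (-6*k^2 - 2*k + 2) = 42*k^4 - 4*k^3 - 14*k^2 + 8*k - 2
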